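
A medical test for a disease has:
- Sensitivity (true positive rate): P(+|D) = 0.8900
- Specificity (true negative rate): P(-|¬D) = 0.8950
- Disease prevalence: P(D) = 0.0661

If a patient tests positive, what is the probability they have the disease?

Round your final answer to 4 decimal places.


Let D = has disease, + = positive test

Given:
- P(D) = 0.0661 (prevalence)
- P(+|D) = 0.8900 (sensitivity)
- P(-|¬D) = 0.8950 (specificity)
- P(+|¬D) = 0.1050 (false positive rate = 1 - specificity)

Step 1: Find P(+)
P(+) = P(+|D)P(D) + P(+|¬D)P(¬D)
     = 0.8900 × 0.0661 + 0.1050 × 0.9339
     = 0.05882900 + 0.09805950
     = 0.15688850

Step 2: Apply Bayes' theorem for P(D|+)
P(D|+) = P(+|D)P(D) / P(+)
       = 0.05882900 / 0.15688850
       = 0.3750


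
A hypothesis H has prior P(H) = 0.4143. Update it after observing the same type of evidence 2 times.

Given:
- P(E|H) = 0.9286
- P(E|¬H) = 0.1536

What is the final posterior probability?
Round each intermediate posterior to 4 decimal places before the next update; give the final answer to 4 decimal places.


Sequential Bayesian updating:

Initial prior: P(H) = 0.4143

Update 1:
  P(E) = 0.9286 × 0.4143 + 0.1536 × 0.5857 = 0.38471898 + 0.08996352 = 0.47468250
  P(H|E) = 0.38471898 / 0.47468250 = 0.8105

Update 2:
  P(E) = 0.9286 × 0.8105 + 0.1536 × 0.1895 = 0.75263030 + 0.02910720 = 0.78173750
  P(H|E) = 0.75263030 / 0.78173750 = 0.9628

Final posterior: 0.9628


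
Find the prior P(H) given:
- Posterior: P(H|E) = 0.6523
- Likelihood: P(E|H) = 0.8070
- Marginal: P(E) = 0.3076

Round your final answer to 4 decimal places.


From Bayes' theorem: P(H|E) = P(E|H) × P(H) / P(E)

Rearranging for P(H):
P(H) = P(H|E) × P(E) / P(E|H)
     = 0.6523 × 0.3076 / 0.8070
     = 0.20064748 / 0.8070
     = 0.2486


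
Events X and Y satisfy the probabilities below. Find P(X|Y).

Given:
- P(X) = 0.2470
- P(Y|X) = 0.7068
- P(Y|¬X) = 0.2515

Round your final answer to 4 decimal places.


Bayes' theorem: P(X|Y) = P(Y|X) × P(X) / P(Y)

Step 1: Calculate P(Y) using law of total probability
P(Y) = P(Y|X)P(X) + P(Y|¬X)P(¬X)
     = 0.7068 × 0.2470 + 0.2515 × 0.7530
     = 0.17457960 + 0.18937950
     = 0.36395910

Step 2: Apply Bayes' theorem
P(X|Y) = P(Y|X) × P(X) / P(Y)
       = 0.17457960 / 0.36395910
       = 0.4797


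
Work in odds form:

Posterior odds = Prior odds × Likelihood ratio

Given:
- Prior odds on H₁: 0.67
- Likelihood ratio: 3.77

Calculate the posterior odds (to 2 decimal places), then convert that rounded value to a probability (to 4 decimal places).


Step 1: Calculate posterior odds
Posterior odds = Prior odds × LR
               = 0.67 × 3.77
               = 2.53

Step 2: Convert to probability
P(H₁|E) = Posterior odds / (1 + Posterior odds)
       = 2.53 / (1 + 2.53)
       = 2.53 / 3.53
       = 0.7167

The evidence increased P(H₁) from 0.4012 to 0.7167.


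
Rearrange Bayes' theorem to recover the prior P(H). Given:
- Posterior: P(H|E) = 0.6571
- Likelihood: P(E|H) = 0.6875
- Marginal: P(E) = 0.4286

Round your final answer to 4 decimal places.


From Bayes' theorem: P(H|E) = P(E|H) × P(H) / P(E)

Rearranging for P(H):
P(H) = P(H|E) × P(E) / P(E|H)
     = 0.6571 × 0.4286 / 0.6875
     = 0.28163306 / 0.6875
     = 0.4096


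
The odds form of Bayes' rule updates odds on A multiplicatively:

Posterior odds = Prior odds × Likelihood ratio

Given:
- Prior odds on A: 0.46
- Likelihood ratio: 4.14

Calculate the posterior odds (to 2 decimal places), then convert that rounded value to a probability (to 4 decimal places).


Step 1: Calculate posterior odds
Posterior odds = Prior odds × LR
               = 0.46 × 4.14
               = 1.90

Step 2: Convert to probability
P(A|E) = Posterior odds / (1 + Posterior odds)
       = 1.90 / (1 + 1.90)
       = 1.90 / 2.90
       = 0.6552

The evidence increased P(A) from 0.3151 to 0.6552.


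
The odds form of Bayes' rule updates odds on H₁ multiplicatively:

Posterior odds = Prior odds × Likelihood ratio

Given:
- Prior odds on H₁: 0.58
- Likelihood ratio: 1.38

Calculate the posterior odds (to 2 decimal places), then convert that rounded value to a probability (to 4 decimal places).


Step 1: Calculate posterior odds
Posterior odds = Prior odds × LR
               = 0.58 × 1.38
               = 0.80

Step 2: Convert to probability
P(H₁|E) = Posterior odds / (1 + Posterior odds)
       = 0.80 / (1 + 0.80)
       = 0.80 / 1.80
       = 0.4444

The evidence increased P(H₁) from 0.3671 to 0.4444.


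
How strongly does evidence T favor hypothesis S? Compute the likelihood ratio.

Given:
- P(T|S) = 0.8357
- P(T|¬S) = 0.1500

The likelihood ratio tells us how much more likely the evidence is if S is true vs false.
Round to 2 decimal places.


Likelihood Ratio (LR) = P(T|S) / P(T|¬S)

LR = 0.8357 / 0.1500
   = 5.57

The evidence is 5.57 times more likely if S is true than if S is false.
Since LR > 1, the evidence supports S over ¬S.


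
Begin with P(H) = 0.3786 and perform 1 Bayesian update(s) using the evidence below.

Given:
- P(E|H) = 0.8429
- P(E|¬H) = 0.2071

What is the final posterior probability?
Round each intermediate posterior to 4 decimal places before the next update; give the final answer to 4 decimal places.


Sequential Bayesian updating:

Initial prior: P(H) = 0.3786

Update 1:
  P(E) = 0.8429 × 0.3786 + 0.2071 × 0.6214 = 0.31912194 + 0.12869194 = 0.44781388
  P(H|E) = 0.31912194 / 0.44781388 = 0.7126

Final posterior: 0.7126


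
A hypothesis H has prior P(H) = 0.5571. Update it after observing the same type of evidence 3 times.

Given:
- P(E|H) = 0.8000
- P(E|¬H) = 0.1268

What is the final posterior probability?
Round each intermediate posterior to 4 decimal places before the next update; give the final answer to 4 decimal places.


Sequential Bayesian updating:

Initial prior: P(H) = 0.5571

Update 1:
  P(E) = 0.8000 × 0.5571 + 0.1268 × 0.4429 = 0.44568000 + 0.05615972 = 0.50183972
  P(H|E) = 0.44568000 / 0.50183972 = 0.8881

Update 2:
  P(E) = 0.8000 × 0.8881 + 0.1268 × 0.1119 = 0.71048000 + 0.01418892 = 0.72466892
  P(H|E) = 0.71048000 / 0.72466892 = 0.9804

Update 3:
  P(E) = 0.8000 × 0.9804 + 0.1268 × 0.0196 = 0.78432000 + 0.00248528 = 0.78680528
  P(H|E) = 0.78432000 / 0.78680528 = 0.9968

Final posterior: 0.9968


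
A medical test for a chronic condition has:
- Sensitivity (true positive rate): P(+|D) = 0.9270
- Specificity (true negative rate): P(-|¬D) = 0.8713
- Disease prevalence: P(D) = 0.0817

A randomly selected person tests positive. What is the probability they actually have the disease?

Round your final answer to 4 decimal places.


Let D = has disease, + = positive test

Given:
- P(D) = 0.0817 (prevalence)
- P(+|D) = 0.9270 (sensitivity)
- P(-|¬D) = 0.8713 (specificity)
- P(+|¬D) = 0.1287 (false positive rate = 1 - specificity)

Step 1: Find P(+)
P(+) = P(+|D)P(D) + P(+|¬D)P(¬D)
     = 0.9270 × 0.0817 + 0.1287 × 0.9183
     = 0.07573590 + 0.11818521
     = 0.19392111

Step 2: Apply Bayes' theorem for P(D|+)
P(D|+) = P(+|D)P(D) / P(+)
       = 0.07573590 / 0.19392111
       = 0.3906


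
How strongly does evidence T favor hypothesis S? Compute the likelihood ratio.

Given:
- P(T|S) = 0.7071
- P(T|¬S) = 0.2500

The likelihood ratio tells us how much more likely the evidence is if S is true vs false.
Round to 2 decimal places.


Likelihood Ratio (LR) = P(T|S) / P(T|¬S)

LR = 0.7071 / 0.2500
   = 2.83

The evidence is 2.83 times more likely if S is true than if S is false.
Since LR > 1, the evidence supports S over ¬S.


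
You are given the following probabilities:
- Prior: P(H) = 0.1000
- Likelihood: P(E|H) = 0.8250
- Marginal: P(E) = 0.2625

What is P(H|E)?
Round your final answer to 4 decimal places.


Using Bayes' theorem:

P(H|E) = P(E|H) × P(H) / P(E)
       = 0.8250 × 0.1000 / 0.2625
       = 0.08250000 / 0.2625
       = 0.3143

The evidence strengthens our belief in H.
Prior: 0.1000 → Posterior: 0.3143


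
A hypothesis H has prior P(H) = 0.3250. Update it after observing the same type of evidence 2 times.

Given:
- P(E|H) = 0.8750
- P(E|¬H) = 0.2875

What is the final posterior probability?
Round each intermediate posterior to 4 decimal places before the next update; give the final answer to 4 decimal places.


Sequential Bayesian updating:

Initial prior: P(H) = 0.3250

Update 1:
  P(E) = 0.8750 × 0.3250 + 0.2875 × 0.6750 = 0.28437500 + 0.19406250 = 0.47843750
  P(H|E) = 0.28437500 / 0.47843750 = 0.5944

Update 2:
  P(E) = 0.8750 × 0.5944 + 0.2875 × 0.4056 = 0.52010000 + 0.11661000 = 0.63671000
  P(H|E) = 0.52010000 / 0.63671000 = 0.8169

Final posterior: 0.8169


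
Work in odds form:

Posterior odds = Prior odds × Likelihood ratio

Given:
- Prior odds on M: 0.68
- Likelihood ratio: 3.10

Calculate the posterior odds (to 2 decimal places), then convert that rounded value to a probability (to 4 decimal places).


Step 1: Calculate posterior odds
Posterior odds = Prior odds × LR
               = 0.68 × 3.10
               = 2.11

Step 2: Convert to probability
P(M|E) = Posterior odds / (1 + Posterior odds)
       = 2.11 / (1 + 2.11)
       = 2.11 / 3.11
       = 0.6785

The evidence increased P(M) from 0.4048 to 0.6785.


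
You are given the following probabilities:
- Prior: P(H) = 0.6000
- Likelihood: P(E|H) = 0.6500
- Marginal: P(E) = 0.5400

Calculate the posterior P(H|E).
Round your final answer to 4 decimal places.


Using Bayes' theorem:

P(H|E) = P(E|H) × P(H) / P(E)
       = 0.6500 × 0.6000 / 0.5400
       = 0.39000000 / 0.5400
       = 0.7222

The evidence strengthens our belief in H.
Prior: 0.6000 → Posterior: 0.7222


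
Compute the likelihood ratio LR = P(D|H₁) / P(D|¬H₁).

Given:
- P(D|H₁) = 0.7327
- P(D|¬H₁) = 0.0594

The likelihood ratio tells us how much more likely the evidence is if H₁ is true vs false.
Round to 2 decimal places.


Likelihood Ratio (LR) = P(D|H₁) / P(D|¬H₁)

LR = 0.7327 / 0.0594
   = 12.34

The evidence is 12.34 times more likely if H₁ is true than if H₁ is false.
Because LR exceeds 1, D is evidence for H₁.


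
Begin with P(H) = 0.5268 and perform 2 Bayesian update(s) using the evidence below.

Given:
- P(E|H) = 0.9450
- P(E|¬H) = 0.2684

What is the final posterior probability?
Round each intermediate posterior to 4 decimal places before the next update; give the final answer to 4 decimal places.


Sequential Bayesian updating:

Initial prior: P(H) = 0.5268

Update 1:
  P(E) = 0.9450 × 0.5268 + 0.2684 × 0.4732 = 0.49782600 + 0.12700688 = 0.62483288
  P(H|E) = 0.49782600 / 0.62483288 = 0.7967

Update 2:
  P(E) = 0.9450 × 0.7967 + 0.2684 × 0.2033 = 0.75288150 + 0.05456572 = 0.80744722
  P(H|E) = 0.75288150 / 0.80744722 = 0.9324

Final posterior: 0.9324


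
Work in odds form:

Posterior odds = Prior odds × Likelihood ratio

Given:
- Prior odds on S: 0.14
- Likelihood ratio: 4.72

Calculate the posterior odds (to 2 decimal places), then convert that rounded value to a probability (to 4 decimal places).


Step 1: Calculate posterior odds
Posterior odds = Prior odds × LR
               = 0.14 × 4.72
               = 0.66

Step 2: Convert to probability
P(S|E) = Posterior odds / (1 + Posterior odds)
       = 0.66 / (1 + 0.66)
       = 0.66 / 1.66
       = 0.3976

The evidence increased P(S) from 0.1228 to 0.3976.


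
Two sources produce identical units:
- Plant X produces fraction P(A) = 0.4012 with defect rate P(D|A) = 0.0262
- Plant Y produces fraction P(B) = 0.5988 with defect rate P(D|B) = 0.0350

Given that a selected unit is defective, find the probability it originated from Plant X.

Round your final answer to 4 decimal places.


Let A = from Plant X, D = defective

Given:
- P(A) = 0.4012, P(B) = 0.5988
- P(D|A) = 0.0262, P(D|B) = 0.0350

Step 1: Find P(D)
P(D) = P(D|A)P(A) + P(D|B)P(B)
     = 0.0262 × 0.4012 + 0.0350 × 0.5988
     = 0.01051144 + 0.02095800
     = 0.03146944

Step 2: Apply Bayes' theorem
P(A|D) = P(D|A)P(A) / P(D)
       = 0.01051144 / 0.03146944
       = 0.3340


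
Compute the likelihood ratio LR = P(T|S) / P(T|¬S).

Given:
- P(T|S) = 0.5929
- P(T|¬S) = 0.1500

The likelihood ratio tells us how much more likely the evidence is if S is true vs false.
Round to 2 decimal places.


Likelihood Ratio (LR) = P(T|S) / P(T|¬S)

LR = 0.5929 / 0.1500
   = 3.95

The evidence is 3.95 times more likely if S is true than if S is false.
Because LR exceeds 1, T is evidence for S.


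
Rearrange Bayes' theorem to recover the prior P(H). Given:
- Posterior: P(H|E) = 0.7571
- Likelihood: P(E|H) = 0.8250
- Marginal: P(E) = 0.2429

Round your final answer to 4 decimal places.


From Bayes' theorem: P(H|E) = P(E|H) × P(H) / P(E)

Rearranging for P(H):
P(H) = P(H|E) × P(E) / P(E|H)
     = 0.7571 × 0.2429 / 0.8250
     = 0.18389959 / 0.8250
     = 0.2229


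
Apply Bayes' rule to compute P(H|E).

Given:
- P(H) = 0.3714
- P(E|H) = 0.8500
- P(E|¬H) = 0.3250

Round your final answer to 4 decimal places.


Bayes' theorem: P(H|E) = P(E|H) × P(H) / P(E)

Step 1: Calculate P(E) using law of total probability
P(E) = P(E|H)P(H) + P(E|¬H)P(¬H)
     = 0.8500 × 0.3714 + 0.3250 × 0.6286
     = 0.31569000 + 0.20429500
     = 0.51998500

Step 2: Apply Bayes' theorem
P(H|E) = P(E|H) × P(H) / P(E)
       = 0.31569000 / 0.51998500
       = 0.6071


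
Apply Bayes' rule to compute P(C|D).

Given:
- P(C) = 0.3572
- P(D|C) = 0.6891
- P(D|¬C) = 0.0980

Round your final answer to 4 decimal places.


Bayes' theorem: P(C|D) = P(D|C) × P(C) / P(D)

Step 1: Calculate P(D) using law of total probability
P(D) = P(D|C)P(C) + P(D|¬C)P(¬C)
     = 0.6891 × 0.3572 + 0.0980 × 0.6428
     = 0.24614652 + 0.06299440
     = 0.30914092

Step 2: Apply Bayes' theorem
P(C|D) = P(D|C) × P(C) / P(D)
       = 0.24614652 / 0.30914092
       = 0.7962


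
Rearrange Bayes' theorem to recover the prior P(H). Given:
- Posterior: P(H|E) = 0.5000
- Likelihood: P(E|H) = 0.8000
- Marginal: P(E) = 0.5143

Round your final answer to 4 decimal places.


From Bayes' theorem: P(H|E) = P(E|H) × P(H) / P(E)

Rearranging for P(H):
P(H) = P(H|E) × P(E) / P(E|H)
     = 0.5000 × 0.5143 / 0.8000
     = 0.25715000 / 0.8000
     = 0.3214


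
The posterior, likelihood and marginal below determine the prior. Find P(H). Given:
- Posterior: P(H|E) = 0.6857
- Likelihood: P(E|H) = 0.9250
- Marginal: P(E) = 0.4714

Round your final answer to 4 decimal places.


From Bayes' theorem: P(H|E) = P(E|H) × P(H) / P(E)

Rearranging for P(H):
P(H) = P(H|E) × P(E) / P(E|H)
     = 0.6857 × 0.4714 / 0.9250
     = 0.32323898 / 0.9250
     = 0.3494


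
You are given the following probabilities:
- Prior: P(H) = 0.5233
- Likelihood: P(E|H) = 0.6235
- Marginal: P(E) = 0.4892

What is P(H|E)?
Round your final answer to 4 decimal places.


Using Bayes' theorem:

P(H|E) = P(E|H) × P(H) / P(E)
       = 0.6235 × 0.5233 / 0.4892
       = 0.32627755 / 0.4892
       = 0.6670

The evidence strengthens our belief in H.
Prior: 0.5233 → Posterior: 0.6670


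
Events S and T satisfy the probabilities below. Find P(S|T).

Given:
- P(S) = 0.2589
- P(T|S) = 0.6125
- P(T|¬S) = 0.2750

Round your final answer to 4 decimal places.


Bayes' theorem: P(S|T) = P(T|S) × P(S) / P(T)

Step 1: Calculate P(T) using law of total probability
P(T) = P(T|S)P(S) + P(T|¬S)P(¬S)
     = 0.6125 × 0.2589 + 0.2750 × 0.7411
     = 0.15857625 + 0.20380250
     = 0.36237875

Step 2: Apply Bayes' theorem
P(S|T) = P(T|S) × P(S) / P(T)
       = 0.15857625 / 0.36237875
       = 0.4376


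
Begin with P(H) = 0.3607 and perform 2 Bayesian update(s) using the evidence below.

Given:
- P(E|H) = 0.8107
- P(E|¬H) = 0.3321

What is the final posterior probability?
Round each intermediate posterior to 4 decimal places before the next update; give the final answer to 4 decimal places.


Sequential Bayesian updating:

Initial prior: P(H) = 0.3607

Update 1:
  P(E) = 0.8107 × 0.3607 + 0.3321 × 0.6393 = 0.29241949 + 0.21231153 = 0.50473102
  P(H|E) = 0.29241949 / 0.50473102 = 0.5794

Update 2:
  P(E) = 0.8107 × 0.5794 + 0.3321 × 0.4206 = 0.46971958 + 0.13968126 = 0.60940084
  P(H|E) = 0.46971958 / 0.60940084 = 0.7708

Final posterior: 0.7708


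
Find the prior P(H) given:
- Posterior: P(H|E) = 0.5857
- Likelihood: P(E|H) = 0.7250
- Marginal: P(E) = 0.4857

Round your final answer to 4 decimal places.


From Bayes' theorem: P(H|E) = P(E|H) × P(H) / P(E)

Rearranging for P(H):
P(H) = P(H|E) × P(E) / P(E|H)
     = 0.5857 × 0.4857 / 0.7250
     = 0.28447449 / 0.7250
     = 0.3924


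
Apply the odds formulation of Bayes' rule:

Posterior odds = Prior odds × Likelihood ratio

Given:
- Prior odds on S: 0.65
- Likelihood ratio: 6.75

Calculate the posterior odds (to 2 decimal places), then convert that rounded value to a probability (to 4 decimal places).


Step 1: Calculate posterior odds
Posterior odds = Prior odds × LR
               = 0.65 × 6.75
               = 4.39

Step 2: Convert to probability
P(S|E) = Posterior odds / (1 + Posterior odds)
       = 4.39 / (1 + 4.39)
       = 4.39 / 5.39
       = 0.8145

The evidence increased P(S) from 0.3939 to 0.8145.


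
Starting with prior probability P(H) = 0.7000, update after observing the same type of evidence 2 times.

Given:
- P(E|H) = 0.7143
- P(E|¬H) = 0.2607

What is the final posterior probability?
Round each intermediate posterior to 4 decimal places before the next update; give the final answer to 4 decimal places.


Sequential Bayesian updating:

Initial prior: P(H) = 0.7000

Update 1:
  P(E) = 0.7143 × 0.7000 + 0.2607 × 0.3000 = 0.50001000 + 0.07821000 = 0.57822000
  P(H|E) = 0.50001000 / 0.57822000 = 0.8647

Update 2:
  P(E) = 0.7143 × 0.8647 + 0.2607 × 0.1353 = 0.61765521 + 0.03527271 = 0.65292792
  P(H|E) = 0.61765521 / 0.65292792 = 0.9460

Final posterior: 0.9460


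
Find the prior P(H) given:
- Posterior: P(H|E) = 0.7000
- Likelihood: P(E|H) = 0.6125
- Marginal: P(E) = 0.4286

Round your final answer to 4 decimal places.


From Bayes' theorem: P(H|E) = P(E|H) × P(H) / P(E)

Rearranging for P(H):
P(H) = P(H|E) × P(E) / P(E|H)
     = 0.7000 × 0.4286 / 0.6125
     = 0.30002000 / 0.6125
     = 0.4898


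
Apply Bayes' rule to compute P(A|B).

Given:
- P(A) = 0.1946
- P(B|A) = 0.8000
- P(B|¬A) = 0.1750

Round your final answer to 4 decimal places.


Bayes' theorem: P(A|B) = P(B|A) × P(A) / P(B)

Step 1: Calculate P(B) using law of total probability
P(B) = P(B|A)P(A) + P(B|¬A)P(¬A)
     = 0.8000 × 0.1946 + 0.1750 × 0.8054
     = 0.15568000 + 0.14094500
     = 0.29662500

Step 2: Apply Bayes' theorem
P(A|B) = P(B|A) × P(A) / P(B)
       = 0.15568000 / 0.29662500
       = 0.5248


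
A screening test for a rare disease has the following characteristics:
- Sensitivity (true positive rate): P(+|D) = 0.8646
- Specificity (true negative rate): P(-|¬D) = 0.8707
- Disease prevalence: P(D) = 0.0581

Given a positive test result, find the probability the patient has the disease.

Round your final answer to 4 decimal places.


Let D = has disease, + = positive test

Given:
- P(D) = 0.0581 (prevalence)
- P(+|D) = 0.8646 (sensitivity)
- P(-|¬D) = 0.8707 (specificity)
- P(+|¬D) = 0.1293 (false positive rate = 1 - specificity)

Step 1: Find P(+)
P(+) = P(+|D)P(D) + P(+|¬D)P(¬D)
     = 0.8646 × 0.0581 + 0.1293 × 0.9419
     = 0.05023326 + 0.12178767
     = 0.17202093

Step 2: Apply Bayes' theorem for P(D|+)
P(D|+) = P(+|D)P(D) / P(+)
       = 0.05023326 / 0.17202093
       = 0.2920


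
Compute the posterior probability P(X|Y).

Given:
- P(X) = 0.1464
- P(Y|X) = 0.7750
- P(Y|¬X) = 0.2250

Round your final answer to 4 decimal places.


Bayes' theorem: P(X|Y) = P(Y|X) × P(X) / P(Y)

Step 1: Calculate P(Y) using law of total probability
P(Y) = P(Y|X)P(X) + P(Y|¬X)P(¬X)
     = 0.7750 × 0.1464 + 0.2250 × 0.8536
     = 0.11346000 + 0.19206000
     = 0.30552000

Step 2: Apply Bayes' theorem
P(X|Y) = P(Y|X) × P(X) / P(Y)
       = 0.11346000 / 0.30552000
       = 0.3714


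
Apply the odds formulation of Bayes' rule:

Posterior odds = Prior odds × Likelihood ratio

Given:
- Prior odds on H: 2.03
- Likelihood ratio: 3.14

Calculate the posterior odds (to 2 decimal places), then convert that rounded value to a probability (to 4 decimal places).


Step 1: Calculate posterior odds
Posterior odds = Prior odds × LR
               = 2.03 × 3.14
               = 6.37

Step 2: Convert to probability
P(H|E) = Posterior odds / (1 + Posterior odds)
       = 6.37 / (1 + 6.37)
       = 6.37 / 7.37
       = 0.8643

The evidence increased P(H) from 0.6700 to 0.8643.


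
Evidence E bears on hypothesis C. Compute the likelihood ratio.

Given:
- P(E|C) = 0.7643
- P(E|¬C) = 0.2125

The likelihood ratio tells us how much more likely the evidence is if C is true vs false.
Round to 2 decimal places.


Likelihood Ratio (LR) = P(E|C) / P(E|¬C)

LR = 0.7643 / 0.2125
   = 3.60

The evidence is 3.60 times more likely if C is true than if C is false.
LR > 1, so observing E raises the odds in favor of C.


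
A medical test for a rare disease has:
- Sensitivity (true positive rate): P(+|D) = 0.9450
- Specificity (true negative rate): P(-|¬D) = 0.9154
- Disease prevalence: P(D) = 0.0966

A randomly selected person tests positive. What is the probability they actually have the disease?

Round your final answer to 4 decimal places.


Let D = has disease, + = positive test

Given:
- P(D) = 0.0966 (prevalence)
- P(+|D) = 0.9450 (sensitivity)
- P(-|¬D) = 0.9154 (specificity)
- P(+|¬D) = 0.0846 (false positive rate = 1 - specificity)

Step 1: Find P(+)
P(+) = P(+|D)P(D) + P(+|¬D)P(¬D)
     = 0.9450 × 0.0966 + 0.0846 × 0.9034
     = 0.09128700 + 0.07642764
     = 0.16771464

Step 2: Apply Bayes' theorem for P(D|+)
P(D|+) = P(+|D)P(D) / P(+)
       = 0.09128700 / 0.16771464
       = 0.5443


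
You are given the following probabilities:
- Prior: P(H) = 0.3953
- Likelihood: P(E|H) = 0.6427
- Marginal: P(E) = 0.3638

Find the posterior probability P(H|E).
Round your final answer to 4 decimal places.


Using Bayes' theorem:

P(H|E) = P(E|H) × P(H) / P(E)
       = 0.6427 × 0.3953 / 0.3638
       = 0.25405931 / 0.3638
       = 0.6983

The evidence strengthens our belief in H.
Prior: 0.3953 → Posterior: 0.6983


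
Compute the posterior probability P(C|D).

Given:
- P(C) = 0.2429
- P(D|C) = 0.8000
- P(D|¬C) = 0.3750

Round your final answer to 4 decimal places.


Bayes' theorem: P(C|D) = P(D|C) × P(C) / P(D)

Step 1: Calculate P(D) using law of total probability
P(D) = P(D|C)P(C) + P(D|¬C)P(¬C)
     = 0.8000 × 0.2429 + 0.3750 × 0.7571
     = 0.19432000 + 0.28391250
     = 0.47823250

Step 2: Apply Bayes' theorem
P(C|D) = P(D|C) × P(C) / P(D)
       = 0.19432000 / 0.47823250
       = 0.4063


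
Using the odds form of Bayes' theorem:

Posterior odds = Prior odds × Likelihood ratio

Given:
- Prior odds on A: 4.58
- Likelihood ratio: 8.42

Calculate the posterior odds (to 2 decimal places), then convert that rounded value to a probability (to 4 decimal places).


Step 1: Calculate posterior odds
Posterior odds = Prior odds × LR
               = 4.58 × 8.42
               = 38.56

Step 2: Convert to probability
P(A|E) = Posterior odds / (1 + Posterior odds)
       = 38.56 / (1 + 38.56)
       = 38.56 / 39.56
       = 0.9747

The evidence increased P(A) from 0.8208 to 0.9747.


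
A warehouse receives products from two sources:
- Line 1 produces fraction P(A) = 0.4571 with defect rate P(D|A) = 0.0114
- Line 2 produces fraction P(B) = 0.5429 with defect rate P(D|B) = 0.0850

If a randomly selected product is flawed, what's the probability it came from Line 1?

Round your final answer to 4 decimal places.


Let A = from Line 1, D = flawed

Given:
- P(A) = 0.4571, P(B) = 0.5429
- P(D|A) = 0.0114, P(D|B) = 0.0850

Step 1: Find P(D)
P(D) = P(D|A)P(A) + P(D|B)P(B)
     = 0.0114 × 0.4571 + 0.0850 × 0.5429
     = 0.00521094 + 0.04614650
     = 0.05135744

Step 2: Apply Bayes' theorem
P(A|D) = P(D|A)P(A) / P(D)
       = 0.00521094 / 0.05135744
       = 0.1015


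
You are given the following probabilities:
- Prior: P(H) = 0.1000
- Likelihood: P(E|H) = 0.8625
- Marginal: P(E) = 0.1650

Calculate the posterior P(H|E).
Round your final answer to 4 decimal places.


Using Bayes' theorem:

P(H|E) = P(E|H) × P(H) / P(E)
       = 0.8625 × 0.1000 / 0.1650
       = 0.08625000 / 0.1650
       = 0.5227

The evidence strengthens our belief in H.
Prior: 0.1000 → Posterior: 0.5227


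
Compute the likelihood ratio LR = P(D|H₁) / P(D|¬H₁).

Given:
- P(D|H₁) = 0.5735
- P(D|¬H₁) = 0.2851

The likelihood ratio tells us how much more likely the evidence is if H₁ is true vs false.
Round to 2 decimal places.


Likelihood Ratio (LR) = P(D|H₁) / P(D|¬H₁)

LR = 0.5735 / 0.2851
   = 2.01

The evidence is 2.01 times more likely if H₁ is true than if H₁ is false.
Since LR > 1, the evidence supports H₁ over ¬H₁.


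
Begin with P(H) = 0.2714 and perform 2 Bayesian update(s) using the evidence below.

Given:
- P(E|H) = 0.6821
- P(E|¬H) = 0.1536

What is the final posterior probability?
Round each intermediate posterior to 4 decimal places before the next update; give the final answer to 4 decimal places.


Sequential Bayesian updating:

Initial prior: P(H) = 0.2714

Update 1:
  P(E) = 0.6821 × 0.2714 + 0.1536 × 0.7286 = 0.18512194 + 0.11191296 = 0.29703490
  P(H|E) = 0.18512194 / 0.29703490 = 0.6232

Update 2:
  P(E) = 0.6821 × 0.6232 + 0.1536 × 0.3768 = 0.42508472 + 0.05787648 = 0.48296120
  P(H|E) = 0.42508472 / 0.48296120 = 0.8802

Final posterior: 0.8802


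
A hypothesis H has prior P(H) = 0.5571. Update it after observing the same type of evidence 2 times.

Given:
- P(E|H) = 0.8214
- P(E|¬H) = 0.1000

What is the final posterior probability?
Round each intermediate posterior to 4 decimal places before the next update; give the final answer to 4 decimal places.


Sequential Bayesian updating:

Initial prior: P(H) = 0.5571

Update 1:
  P(E) = 0.8214 × 0.5571 + 0.1000 × 0.4429 = 0.45760194 + 0.04429000 = 0.50189194
  P(H|E) = 0.45760194 / 0.50189194 = 0.9118

Update 2:
  P(E) = 0.8214 × 0.9118 + 0.1000 × 0.0882 = 0.74895252 + 0.00882000 = 0.75777252
  P(H|E) = 0.74895252 / 0.75777252 = 0.9884

Final posterior: 0.9884


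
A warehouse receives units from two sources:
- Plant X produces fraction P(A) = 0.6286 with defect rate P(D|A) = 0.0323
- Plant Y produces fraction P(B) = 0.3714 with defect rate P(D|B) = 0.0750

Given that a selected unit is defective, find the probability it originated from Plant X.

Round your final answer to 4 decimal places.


Let A = from Plant X, D = defective

Given:
- P(A) = 0.6286, P(B) = 0.3714
- P(D|A) = 0.0323, P(D|B) = 0.0750

Step 1: Find P(D)
P(D) = P(D|A)P(A) + P(D|B)P(B)
     = 0.0323 × 0.6286 + 0.0750 × 0.3714
     = 0.02030378 + 0.02785500
     = 0.04815878

Step 2: Apply Bayes' theorem
P(A|D) = P(D|A)P(A) / P(D)
       = 0.02030378 / 0.04815878
       = 0.4216


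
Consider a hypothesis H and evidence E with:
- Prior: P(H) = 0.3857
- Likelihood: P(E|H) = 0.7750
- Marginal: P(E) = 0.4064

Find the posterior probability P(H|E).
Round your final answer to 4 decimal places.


Using Bayes' theorem:

P(H|E) = P(E|H) × P(H) / P(E)
       = 0.7750 × 0.3857 / 0.4064
       = 0.29891750 / 0.4064
       = 0.7355

The evidence strengthens our belief in H.
Prior: 0.3857 → Posterior: 0.7355


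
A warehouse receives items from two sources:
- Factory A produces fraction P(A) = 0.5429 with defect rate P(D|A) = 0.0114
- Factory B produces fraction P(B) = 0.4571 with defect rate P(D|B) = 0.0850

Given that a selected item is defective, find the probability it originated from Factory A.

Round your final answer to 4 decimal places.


Let A = from Factory A, D = defective

Given:
- P(A) = 0.5429, P(B) = 0.4571
- P(D|A) = 0.0114, P(D|B) = 0.0850

Step 1: Find P(D)
P(D) = P(D|A)P(A) + P(D|B)P(B)
     = 0.0114 × 0.5429 + 0.0850 × 0.4571
     = 0.00618906 + 0.03885350
     = 0.04504256

Step 2: Apply Bayes' theorem
P(A|D) = P(D|A)P(A) / P(D)
       = 0.00618906 / 0.04504256
       = 0.1374


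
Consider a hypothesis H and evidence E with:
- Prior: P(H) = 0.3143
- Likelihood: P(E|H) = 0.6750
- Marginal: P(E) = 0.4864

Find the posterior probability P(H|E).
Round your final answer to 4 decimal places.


Using Bayes' theorem:

P(H|E) = P(E|H) × P(H) / P(E)
       = 0.6750 × 0.3143 / 0.4864
       = 0.21215250 / 0.4864
       = 0.4362

The evidence strengthens our belief in H.
Prior: 0.3143 → Posterior: 0.4362


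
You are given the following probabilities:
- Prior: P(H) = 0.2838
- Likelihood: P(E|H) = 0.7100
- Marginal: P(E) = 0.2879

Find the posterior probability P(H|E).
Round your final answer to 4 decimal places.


Using Bayes' theorem:

P(H|E) = P(E|H) × P(H) / P(E)
       = 0.7100 × 0.2838 / 0.2879
       = 0.20149800 / 0.2879
       = 0.6999

The evidence strengthens our belief in H.
Prior: 0.2838 → Posterior: 0.6999


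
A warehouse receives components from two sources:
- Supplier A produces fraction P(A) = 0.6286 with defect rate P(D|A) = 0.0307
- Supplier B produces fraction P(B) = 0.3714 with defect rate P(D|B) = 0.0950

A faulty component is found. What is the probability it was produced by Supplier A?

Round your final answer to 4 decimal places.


Let A = from Supplier A, D = faulty

Given:
- P(A) = 0.6286, P(B) = 0.3714
- P(D|A) = 0.0307, P(D|B) = 0.0950

Step 1: Find P(D)
P(D) = P(D|A)P(A) + P(D|B)P(B)
     = 0.0307 × 0.6286 + 0.0950 × 0.3714
     = 0.01929802 + 0.03528300
     = 0.05458102

Step 2: Apply Bayes' theorem
P(A|D) = P(D|A)P(A) / P(D)
       = 0.01929802 / 0.05458102
       = 0.3536


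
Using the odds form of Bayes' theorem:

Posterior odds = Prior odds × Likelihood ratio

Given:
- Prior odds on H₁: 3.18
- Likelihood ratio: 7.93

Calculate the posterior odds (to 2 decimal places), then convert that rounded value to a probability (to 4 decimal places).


Step 1: Calculate posterior odds
Posterior odds = Prior odds × LR
               = 3.18 × 7.93
               = 25.22

Step 2: Convert to probability
P(H₁|E) = Posterior odds / (1 + Posterior odds)
       = 25.22 / (1 + 25.22)
       = 25.22 / 26.22
       = 0.9619

The evidence increased P(H₁) from 0.7608 to 0.9619.


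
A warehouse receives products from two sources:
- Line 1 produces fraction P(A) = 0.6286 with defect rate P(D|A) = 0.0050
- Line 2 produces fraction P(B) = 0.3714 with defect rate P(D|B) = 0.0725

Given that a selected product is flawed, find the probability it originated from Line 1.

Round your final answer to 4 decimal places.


Let A = from Line 1, D = flawed

Given:
- P(A) = 0.6286, P(B) = 0.3714
- P(D|A) = 0.0050, P(D|B) = 0.0725

Step 1: Find P(D)
P(D) = P(D|A)P(A) + P(D|B)P(B)
     = 0.0050 × 0.6286 + 0.0725 × 0.3714
     = 0.00314300 + 0.02692650
     = 0.03006950

Step 2: Apply Bayes' theorem
P(A|D) = P(D|A)P(A) / P(D)
       = 0.00314300 / 0.03006950
       = 0.1045


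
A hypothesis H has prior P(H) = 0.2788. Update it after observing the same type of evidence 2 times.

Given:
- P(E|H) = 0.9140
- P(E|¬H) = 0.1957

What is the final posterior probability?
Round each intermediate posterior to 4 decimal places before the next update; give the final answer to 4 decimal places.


Sequential Bayesian updating:

Initial prior: P(H) = 0.2788

Update 1:
  P(E) = 0.9140 × 0.2788 + 0.1957 × 0.7212 = 0.25482320 + 0.14113884 = 0.39596204
  P(H|E) = 0.25482320 / 0.39596204 = 0.6436

Update 2:
  P(E) = 0.9140 × 0.6436 + 0.1957 × 0.3564 = 0.58825040 + 0.06974748 = 0.65799788
  P(H|E) = 0.58825040 / 0.65799788 = 0.8940

Final posterior: 0.8940


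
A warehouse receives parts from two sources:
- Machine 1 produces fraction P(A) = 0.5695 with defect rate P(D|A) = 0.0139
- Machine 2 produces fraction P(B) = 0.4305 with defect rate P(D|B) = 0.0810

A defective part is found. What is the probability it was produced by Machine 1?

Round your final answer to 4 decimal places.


Let A = from Machine 1, D = defective

Given:
- P(A) = 0.5695, P(B) = 0.4305
- P(D|A) = 0.0139, P(D|B) = 0.0810

Step 1: Find P(D)
P(D) = P(D|A)P(A) + P(D|B)P(B)
     = 0.0139 × 0.5695 + 0.0810 × 0.4305
     = 0.00791605 + 0.03487050
     = 0.04278655

Step 2: Apply Bayes' theorem
P(A|D) = P(D|A)P(A) / P(D)
       = 0.00791605 / 0.04278655
       = 0.1850


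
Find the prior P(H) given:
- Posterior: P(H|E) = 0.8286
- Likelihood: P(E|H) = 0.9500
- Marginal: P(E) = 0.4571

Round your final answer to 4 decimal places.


From Bayes' theorem: P(H|E) = P(E|H) × P(H) / P(E)

Rearranging for P(H):
P(H) = P(H|E) × P(E) / P(E|H)
     = 0.8286 × 0.4571 / 0.9500
     = 0.37875306 / 0.9500
     = 0.3987


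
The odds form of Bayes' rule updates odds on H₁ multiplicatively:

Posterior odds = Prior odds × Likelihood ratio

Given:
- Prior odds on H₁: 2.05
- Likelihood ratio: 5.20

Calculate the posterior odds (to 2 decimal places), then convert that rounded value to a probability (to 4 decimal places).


Step 1: Calculate posterior odds
Posterior odds = Prior odds × LR
               = 2.05 × 5.20
               = 10.66

Step 2: Convert to probability
P(H₁|E) = Posterior odds / (1 + Posterior odds)
       = 10.66 / (1 + 10.66)
       = 10.66 / 11.66
       = 0.9142

The evidence increased P(H₁) from 0.6721 to 0.9142.


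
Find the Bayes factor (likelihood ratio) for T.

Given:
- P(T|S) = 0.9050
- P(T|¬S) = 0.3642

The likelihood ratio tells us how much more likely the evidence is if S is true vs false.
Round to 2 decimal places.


Likelihood Ratio (LR) = P(T|S) / P(T|¬S)

LR = 0.9050 / 0.3642
   = 2.48

The evidence is 2.48 times more likely if S is true than if S is false.
Because LR exceeds 1, T is evidence for S.


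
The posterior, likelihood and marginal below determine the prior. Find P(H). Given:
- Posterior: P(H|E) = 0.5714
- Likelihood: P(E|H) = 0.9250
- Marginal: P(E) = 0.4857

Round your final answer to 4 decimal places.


From Bayes' theorem: P(H|E) = P(E|H) × P(H) / P(E)

Rearranging for P(H):
P(H) = P(H|E) × P(E) / P(E|H)
     = 0.5714 × 0.4857 / 0.9250
     = 0.27752898 / 0.9250
     = 0.3000


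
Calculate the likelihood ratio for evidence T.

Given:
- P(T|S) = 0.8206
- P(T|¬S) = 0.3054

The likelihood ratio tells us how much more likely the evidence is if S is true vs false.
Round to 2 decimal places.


Likelihood Ratio (LR) = P(T|S) / P(T|¬S)

LR = 0.8206 / 0.3054
   = 2.69

The evidence is 2.69 times more likely if S is true than if S is false.
LR > 1, so observing T raises the odds in favor of S.


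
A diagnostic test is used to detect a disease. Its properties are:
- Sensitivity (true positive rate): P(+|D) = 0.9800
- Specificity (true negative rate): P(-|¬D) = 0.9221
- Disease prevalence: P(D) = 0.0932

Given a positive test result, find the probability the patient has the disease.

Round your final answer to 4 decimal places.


Let D = has disease, + = positive test

Given:
- P(D) = 0.0932 (prevalence)
- P(+|D) = 0.9800 (sensitivity)
- P(-|¬D) = 0.9221 (specificity)
- P(+|¬D) = 0.0779 (false positive rate = 1 - specificity)

Step 1: Find P(+)
P(+) = P(+|D)P(D) + P(+|¬D)P(¬D)
     = 0.9800 × 0.0932 + 0.0779 × 0.9068
     = 0.09133600 + 0.07063972
     = 0.16197572

Step 2: Apply Bayes' theorem for P(D|+)
P(D|+) = P(+|D)P(D) / P(+)
       = 0.09133600 / 0.16197572
       = 0.5639


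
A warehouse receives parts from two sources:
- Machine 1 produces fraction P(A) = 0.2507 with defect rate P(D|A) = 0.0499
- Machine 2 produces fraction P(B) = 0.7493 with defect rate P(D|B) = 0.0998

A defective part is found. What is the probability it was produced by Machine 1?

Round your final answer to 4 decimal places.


Let A = from Machine 1, D = defective

Given:
- P(A) = 0.2507, P(B) = 0.7493
- P(D|A) = 0.0499, P(D|B) = 0.0998

Step 1: Find P(D)
P(D) = P(D|A)P(A) + P(D|B)P(B)
     = 0.0499 × 0.2507 + 0.0998 × 0.7493
     = 0.01250993 + 0.07478014
     = 0.08729007

Step 2: Apply Bayes' theorem
P(A|D) = P(D|A)P(A) / P(D)
       = 0.01250993 / 0.08729007
       = 0.1433


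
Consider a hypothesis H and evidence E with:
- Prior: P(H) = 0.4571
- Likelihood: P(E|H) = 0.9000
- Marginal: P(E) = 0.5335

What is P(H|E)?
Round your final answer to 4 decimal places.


Using Bayes' theorem:

P(H|E) = P(E|H) × P(H) / P(E)
       = 0.9000 × 0.4571 / 0.5335
       = 0.41139000 / 0.5335
       = 0.7711

The evidence strengthens our belief in H.
Prior: 0.4571 → Posterior: 0.7711


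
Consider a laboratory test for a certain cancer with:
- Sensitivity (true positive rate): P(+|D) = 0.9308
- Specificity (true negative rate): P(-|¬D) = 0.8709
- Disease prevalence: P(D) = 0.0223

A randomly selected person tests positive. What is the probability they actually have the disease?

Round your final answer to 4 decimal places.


Let D = has disease, + = positive test

Given:
- P(D) = 0.0223 (prevalence)
- P(+|D) = 0.9308 (sensitivity)
- P(-|¬D) = 0.8709 (specificity)
- P(+|¬D) = 0.1291 (false positive rate = 1 - specificity)

Step 1: Find P(+)
P(+) = P(+|D)P(D) + P(+|¬D)P(¬D)
     = 0.9308 × 0.0223 + 0.1291 × 0.9777
     = 0.02075684 + 0.12622107
     = 0.14697791

Step 2: Apply Bayes' theorem for P(D|+)
P(D|+) = P(+|D)P(D) / P(+)
       = 0.02075684 / 0.14697791
       = 0.1412


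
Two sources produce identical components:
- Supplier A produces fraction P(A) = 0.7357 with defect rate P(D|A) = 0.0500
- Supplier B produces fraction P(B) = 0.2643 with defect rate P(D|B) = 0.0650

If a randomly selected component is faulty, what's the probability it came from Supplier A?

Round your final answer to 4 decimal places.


Let A = from Supplier A, D = faulty

Given:
- P(A) = 0.7357, P(B) = 0.2643
- P(D|A) = 0.0500, P(D|B) = 0.0650

Step 1: Find P(D)
P(D) = P(D|A)P(A) + P(D|B)P(B)
     = 0.0500 × 0.7357 + 0.0650 × 0.2643
     = 0.03678500 + 0.01717950
     = 0.05396450

Step 2: Apply Bayes' theorem
P(A|D) = P(D|A)P(A) / P(D)
       = 0.03678500 / 0.05396450
       = 0.6817


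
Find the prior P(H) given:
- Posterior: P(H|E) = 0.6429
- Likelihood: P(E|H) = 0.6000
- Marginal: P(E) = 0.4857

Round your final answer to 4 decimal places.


From Bayes' theorem: P(H|E) = P(E|H) × P(H) / P(E)

Rearranging for P(H):
P(H) = P(H|E) × P(E) / P(E|H)
     = 0.6429 × 0.4857 / 0.6000
     = 0.31225653 / 0.6000
     = 0.5204


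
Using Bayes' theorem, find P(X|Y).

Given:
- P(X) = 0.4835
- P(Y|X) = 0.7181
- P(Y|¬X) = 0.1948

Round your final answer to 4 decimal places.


Bayes' theorem: P(X|Y) = P(Y|X) × P(X) / P(Y)

Step 1: Calculate P(Y) using law of total probability
P(Y) = P(Y|X)P(X) + P(Y|¬X)P(¬X)
     = 0.7181 × 0.4835 + 0.1948 × 0.5165
     = 0.34720135 + 0.10061420
     = 0.44781555

Step 2: Apply Bayes' theorem
P(X|Y) = P(Y|X) × P(X) / P(Y)
       = 0.34720135 / 0.44781555
       = 0.7753


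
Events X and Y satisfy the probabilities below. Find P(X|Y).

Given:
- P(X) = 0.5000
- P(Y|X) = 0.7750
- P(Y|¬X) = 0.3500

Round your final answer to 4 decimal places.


Bayes' theorem: P(X|Y) = P(Y|X) × P(X) / P(Y)

Step 1: Calculate P(Y) using law of total probability
P(Y) = P(Y|X)P(X) + P(Y|¬X)P(¬X)
     = 0.7750 × 0.5000 + 0.3500 × 0.5000
     = 0.38750000 + 0.17500000
     = 0.56250000

Step 2: Apply Bayes' theorem
P(X|Y) = P(Y|X) × P(X) / P(Y)
       = 0.38750000 / 0.56250000
       = 0.6889


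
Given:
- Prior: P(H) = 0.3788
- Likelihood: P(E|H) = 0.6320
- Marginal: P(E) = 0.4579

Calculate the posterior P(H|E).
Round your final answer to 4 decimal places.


Using Bayes' theorem:

P(H|E) = P(E|H) × P(H) / P(E)
       = 0.6320 × 0.3788 / 0.4579
       = 0.23940160 / 0.4579
       = 0.5228

The evidence strengthens our belief in H.
Prior: 0.3788 → Posterior: 0.5228


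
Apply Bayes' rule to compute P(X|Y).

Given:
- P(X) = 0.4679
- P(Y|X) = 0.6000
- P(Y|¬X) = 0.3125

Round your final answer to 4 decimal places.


Bayes' theorem: P(X|Y) = P(Y|X) × P(X) / P(Y)

Step 1: Calculate P(Y) using law of total probability
P(Y) = P(Y|X)P(X) + P(Y|¬X)P(¬X)
     = 0.6000 × 0.4679 + 0.3125 × 0.5321
     = 0.28074000 + 0.16628125
     = 0.44702125

Step 2: Apply Bayes' theorem
P(X|Y) = P(Y|X) × P(X) / P(Y)
       = 0.28074000 / 0.44702125
       = 0.6280
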